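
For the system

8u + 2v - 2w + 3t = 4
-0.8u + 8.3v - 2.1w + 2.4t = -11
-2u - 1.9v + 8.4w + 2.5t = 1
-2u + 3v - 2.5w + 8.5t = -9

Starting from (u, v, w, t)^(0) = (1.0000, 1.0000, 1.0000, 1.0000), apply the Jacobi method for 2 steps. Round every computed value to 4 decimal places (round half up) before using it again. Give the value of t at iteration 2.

-0.4989

Iteration 1:
  u = (4 - (2)·1.0000 - (-2)·1.0000 - (3)·1.0000) / (8) = 0.1250
  v = (-11 - (-0.8)·1.0000 - (-2.1)·1.0000 - (2.4)·1.0000) / (8.3) = -1.2651
  w = (1 - (-2)·1.0000 - (-1.9)·1.0000 - (2.5)·1.0000) / (8.4) = 0.2857
  t = (-9 - (-2)·1.0000 - (3)·1.0000 - (-2.5)·1.0000) / (8.5) = -0.8824
Iteration 2:
  u = (4 - (2)·-1.2651 - (-2)·0.2857 - (3)·-0.8824) / (8) = 1.2186
  v = (-11 - (-0.8)·0.1250 - (-2.1)·0.2857 - (2.4)·-0.8824) / (8.3) = -0.9858
  w = (1 - (-2)·0.1250 - (-1.9)·-1.2651 - (2.5)·-0.8824) / (8.4) = 0.1253
  t = (-9 - (-2)·0.1250 - (3)·-1.2651 - (-2.5)·0.2857) / (8.5) = -0.4989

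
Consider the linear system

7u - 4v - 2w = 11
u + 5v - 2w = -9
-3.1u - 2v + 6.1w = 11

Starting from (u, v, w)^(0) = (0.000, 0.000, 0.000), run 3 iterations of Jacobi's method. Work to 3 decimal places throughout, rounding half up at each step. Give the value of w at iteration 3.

1.884

Iteration 1:
  u = (11 - (-4)·0.000 - (-2)·0.000) / (7) = 1.571
  v = (-9 - (1)·0.000 - (-2)·0.000) / (5) = -1.800
  w = (11 - (-3.1)·0.000 - (-2)·0.000) / (6.1) = 1.803
Iteration 2:
  u = (11 - (-4)·-1.800 - (-2)·1.803) / (7) = 1.058
  v = (-9 - (1)·1.571 - (-2)·1.803) / (5) = -1.393
  w = (11 - (-3.1)·1.571 - (-2)·-1.800) / (6.1) = 2.011
Iteration 3:
  u = (11 - (-4)·-1.393 - (-2)·2.011) / (7) = 1.350
  v = (-9 - (1)·1.058 - (-2)·2.011) / (5) = -1.207
  w = (11 - (-3.1)·1.058 - (-2)·-1.393) / (6.1) = 1.884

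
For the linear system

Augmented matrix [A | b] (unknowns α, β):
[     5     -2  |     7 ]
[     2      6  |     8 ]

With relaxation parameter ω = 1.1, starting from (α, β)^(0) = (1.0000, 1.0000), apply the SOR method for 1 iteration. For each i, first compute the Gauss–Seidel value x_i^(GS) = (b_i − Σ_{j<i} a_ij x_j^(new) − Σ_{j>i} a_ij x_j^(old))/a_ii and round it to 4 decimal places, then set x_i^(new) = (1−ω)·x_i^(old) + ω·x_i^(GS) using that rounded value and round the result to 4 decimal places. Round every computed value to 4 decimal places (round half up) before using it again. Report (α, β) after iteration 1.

(1.8800, 0.6774)

Iteration 1:
  α: GS value = (7 - (-2)·1.0000) / (5) = 1.8000;  α ← (1−ω)·1.0000 + ω·1.8000 = 1.8800
  β: GS value = (8 - (2)·1.8800) / (6) = 0.7067;  β ← (1−ω)·1.0000 + ω·0.7067 = 0.6774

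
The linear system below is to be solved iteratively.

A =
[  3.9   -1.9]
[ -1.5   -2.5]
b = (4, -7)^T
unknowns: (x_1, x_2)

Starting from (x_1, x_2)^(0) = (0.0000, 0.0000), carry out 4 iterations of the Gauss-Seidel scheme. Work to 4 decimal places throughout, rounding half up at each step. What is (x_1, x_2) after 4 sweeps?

(1.8698, 1.6781)

Iteration 1:
  x_1 = (4 - (-1.9)·0.0000) / (3.9) = 1.0256
  x_2 = (-7 - (-1.5)·1.0256) / (-2.5) = 2.1846
Iteration 2:
  x_1 = (4 - (-1.9)·2.1846) / (3.9) = 2.0899
  x_2 = (-7 - (-1.5)·2.0899) / (-2.5) = 1.5461
Iteration 3:
  x_1 = (4 - (-1.9)·1.5461) / (3.9) = 1.7789
  x_2 = (-7 - (-1.5)·1.7789) / (-2.5) = 1.7327
Iteration 4:
  x_1 = (4 - (-1.9)·1.7327) / (3.9) = 1.8698
  x_2 = (-7 - (-1.5)·1.8698) / (-2.5) = 1.6781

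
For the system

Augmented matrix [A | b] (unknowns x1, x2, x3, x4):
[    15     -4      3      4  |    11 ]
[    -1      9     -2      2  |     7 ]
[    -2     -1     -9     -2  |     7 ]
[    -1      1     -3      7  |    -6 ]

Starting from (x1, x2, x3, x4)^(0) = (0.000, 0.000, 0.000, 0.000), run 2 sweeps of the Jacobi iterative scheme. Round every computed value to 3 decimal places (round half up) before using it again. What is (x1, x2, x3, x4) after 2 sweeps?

(1.325, 0.877, -0.837, -1.197)

Iteration 1:
  x1 = (11 - (-4)·0.000 - (3)·0.000 - (4)·0.000) / (15) = 0.733
  x2 = (7 - (-1)·0.000 - (-2)·0.000 - (2)·0.000) / (9) = 0.778
  x3 = (7 - (-2)·0.000 - (-1)·0.000 - (-2)·0.000) / (-9) = -0.778
  x4 = (-6 - (-1)·0.000 - (1)·0.000 - (-3)·0.000) / (7) = -0.857
Iteration 2:
  x1 = (11 - (-4)·0.778 - (3)·-0.778 - (4)·-0.857) / (15) = 1.325
  x2 = (7 - (-1)·0.733 - (-2)·-0.778 - (2)·-0.857) / (9) = 0.877
  x3 = (7 - (-2)·0.733 - (-1)·0.778 - (-2)·-0.857) / (-9) = -0.837
  x4 = (-6 - (-1)·0.733 - (1)·0.778 - (-3)·-0.778) / (7) = -1.197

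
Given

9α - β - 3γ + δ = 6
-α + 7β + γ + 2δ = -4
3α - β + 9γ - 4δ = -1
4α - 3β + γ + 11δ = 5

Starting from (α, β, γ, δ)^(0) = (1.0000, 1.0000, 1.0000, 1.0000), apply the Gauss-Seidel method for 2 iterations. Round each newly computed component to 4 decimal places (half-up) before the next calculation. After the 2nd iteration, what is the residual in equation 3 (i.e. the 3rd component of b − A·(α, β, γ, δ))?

1.2148

Iteration 1:
  α = (6 - (-1)·1.0000 - (-3)·1.0000 - (1)·1.0000) / (9) = 1.0000
  β = (-4 - (-1)·1.0000 - (1)·1.0000 - (2)·1.0000) / (7) = -0.8571
  γ = (-1 - (3)·1.0000 - (-1)·-0.8571 - (-4)·1.0000) / (9) = -0.0952
  δ = (5 - (4)·1.0000 - (-3)·-0.8571 - (1)·-0.0952) / (11) = -0.1342
Iteration 2:
  α = (6 - (-1)·-0.8571 - (-3)·-0.0952 - (1)·-0.1342) / (9) = 0.5546
  β = (-4 - (-1)·0.5546 - (1)·-0.0952 - (2)·-0.1342) / (7) = -0.4403
  γ = (-1 - (3)·0.5546 - (-1)·-0.4403 - (-4)·-0.1342) / (9) = -0.4045
  δ = (5 - (4)·0.5546 - (-3)·-0.4403 - (1)·-0.4045) / (11) = 0.1696
Residual b − A·x = (-0.8148, -0.2980, 1.2148, -0.0004)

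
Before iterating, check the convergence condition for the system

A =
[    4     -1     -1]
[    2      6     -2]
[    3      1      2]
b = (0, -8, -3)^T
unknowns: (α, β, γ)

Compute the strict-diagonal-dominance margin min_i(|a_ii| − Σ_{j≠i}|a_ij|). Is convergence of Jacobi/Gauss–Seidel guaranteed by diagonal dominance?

-2

row 1: |4| − (1+1) = 2
row 2: |6| − (2+2) = 2
row 3: |2| − (3+1) = -2
minimum over rows = -2 → not strictly diagonally dominant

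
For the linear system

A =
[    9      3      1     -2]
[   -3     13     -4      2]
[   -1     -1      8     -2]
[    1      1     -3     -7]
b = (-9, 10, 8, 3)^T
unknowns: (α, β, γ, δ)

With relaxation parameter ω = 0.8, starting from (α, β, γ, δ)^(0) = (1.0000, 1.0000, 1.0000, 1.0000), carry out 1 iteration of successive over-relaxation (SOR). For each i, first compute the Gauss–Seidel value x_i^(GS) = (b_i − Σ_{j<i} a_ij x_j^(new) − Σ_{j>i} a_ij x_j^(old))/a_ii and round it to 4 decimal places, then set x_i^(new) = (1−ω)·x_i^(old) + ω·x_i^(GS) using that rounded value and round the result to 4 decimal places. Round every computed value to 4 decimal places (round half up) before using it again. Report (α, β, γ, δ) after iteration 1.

(-0.7778, 0.7949, 1.2017, -0.5529)

Iteration 1:
  α: GS value = (-9 - (3)·1.0000 - (1)·1.0000 - (-2)·1.0000) / (9) = -1.2222;  α ← (1−ω)·1.0000 + ω·-1.2222 = -0.7778
  β: GS value = (10 - (-3)·-0.7778 - (-4)·1.0000 - (2)·1.0000) / (13) = 0.7436;  β ← (1−ω)·1.0000 + ω·0.7436 = 0.7949
  γ: GS value = (8 - (-1)·-0.7778 - (-1)·0.7949 - (-2)·1.0000) / (8) = 1.2521;  γ ← (1−ω)·1.0000 + ω·1.2521 = 1.2017
  δ: GS value = (3 - (1)·-0.7778 - (1)·0.7949 - (-3)·1.2017) / (-7) = -0.9411;  δ ← (1−ω)·1.0000 + ω·-0.9411 = -0.5529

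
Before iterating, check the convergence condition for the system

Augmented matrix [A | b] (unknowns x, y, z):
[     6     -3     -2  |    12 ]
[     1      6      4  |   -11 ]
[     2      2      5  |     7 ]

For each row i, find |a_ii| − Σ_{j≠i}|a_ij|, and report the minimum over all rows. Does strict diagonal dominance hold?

row 1: |6| − (3+2) = 1
row 2: |6| − (1+4) = 1
row 3: |5| − (2+2) = 1
minimum over rows = 1 → strictly diagonally dominant (convergence guaranteed)

1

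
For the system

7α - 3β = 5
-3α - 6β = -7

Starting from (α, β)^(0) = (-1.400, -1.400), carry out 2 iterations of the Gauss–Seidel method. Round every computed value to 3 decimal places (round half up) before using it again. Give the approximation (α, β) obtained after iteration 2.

Iteration 1:
  α = (5 - (-3)·-1.400) / (7) = 0.114
  β = (-7 - (-3)·0.114) / (-6) = 1.110
Iteration 2:
  α = (5 - (-3)·1.110) / (7) = 1.190
  β = (-7 - (-3)·1.190) / (-6) = 0.572

(1.190, 0.572)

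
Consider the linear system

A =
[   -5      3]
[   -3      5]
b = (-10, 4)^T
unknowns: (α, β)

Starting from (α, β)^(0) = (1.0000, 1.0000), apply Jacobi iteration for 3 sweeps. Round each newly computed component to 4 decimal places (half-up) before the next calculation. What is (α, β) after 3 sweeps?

(3.4160, 2.5040)

Iteration 1:
  α = (-10 - (3)·1.0000) / (-5) = 2.6000
  β = (4 - (-3)·1.0000) / (5) = 1.4000
Iteration 2:
  α = (-10 - (3)·1.4000) / (-5) = 2.8400
  β = (4 - (-3)·2.6000) / (5) = 2.3600
Iteration 3:
  α = (-10 - (3)·2.3600) / (-5) = 3.4160
  β = (4 - (-3)·2.8400) / (5) = 2.5040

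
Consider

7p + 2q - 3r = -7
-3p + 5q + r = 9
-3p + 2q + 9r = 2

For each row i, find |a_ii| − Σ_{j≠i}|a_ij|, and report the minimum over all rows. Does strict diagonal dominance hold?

row 1: |7| − (2+3) = 2
row 2: |5| − (3+1) = 1
row 3: |9| − (3+2) = 4
minimum over rows = 1 → strictly diagonally dominant (convergence guaranteed)

1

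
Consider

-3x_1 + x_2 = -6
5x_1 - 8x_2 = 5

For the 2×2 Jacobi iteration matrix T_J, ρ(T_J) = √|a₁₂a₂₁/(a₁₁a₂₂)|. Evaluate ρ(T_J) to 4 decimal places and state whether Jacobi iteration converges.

0.4564

a₁₂a₂₁/(a₁₁a₂₂) = (1)·(5) / ((-3)·(-8)) = 0.208333
ρ = √|0.208333| = √0.208333 = 0.4564
ρ < 1, so Jacobi converges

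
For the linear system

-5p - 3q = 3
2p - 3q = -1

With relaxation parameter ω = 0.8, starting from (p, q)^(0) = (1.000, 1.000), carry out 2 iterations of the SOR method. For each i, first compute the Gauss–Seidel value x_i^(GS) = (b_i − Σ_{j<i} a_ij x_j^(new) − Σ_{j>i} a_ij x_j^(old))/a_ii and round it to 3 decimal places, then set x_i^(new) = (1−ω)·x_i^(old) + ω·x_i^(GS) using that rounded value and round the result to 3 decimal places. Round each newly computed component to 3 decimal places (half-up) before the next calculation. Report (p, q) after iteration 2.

(-0.662, -0.074)

Iteration 1:
  p: GS value = (3 - (-3)·1.000) / (-5) = -1.200;  p ← (1−ω)·1.000 + ω·-1.200 = -0.760
  q: GS value = (-1 - (2)·-0.760) / (-3) = -0.173;  q ← (1−ω)·1.000 + ω·-0.173 = 0.062
Iteration 2:
  p: GS value = (3 - (-3)·0.062) / (-5) = -0.637;  p ← (1−ω)·-0.760 + ω·-0.637 = -0.662
  q: GS value = (-1 - (2)·-0.662) / (-3) = -0.108;  q ← (1−ω)·0.062 + ω·-0.108 = -0.074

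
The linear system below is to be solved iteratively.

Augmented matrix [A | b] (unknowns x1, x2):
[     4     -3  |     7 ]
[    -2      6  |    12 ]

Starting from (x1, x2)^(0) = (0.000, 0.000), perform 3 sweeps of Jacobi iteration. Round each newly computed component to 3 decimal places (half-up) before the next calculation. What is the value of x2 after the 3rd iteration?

3.083

Iteration 1:
  x1 = (7 - (-3)·0.000) / (4) = 1.750
  x2 = (12 - (-2)·0.000) / (6) = 2.000
Iteration 2:
  x1 = (7 - (-3)·2.000) / (4) = 3.250
  x2 = (12 - (-2)·1.750) / (6) = 2.583
Iteration 3:
  x1 = (7 - (-3)·2.583) / (4) = 3.687
  x2 = (12 - (-2)·3.250) / (6) = 3.083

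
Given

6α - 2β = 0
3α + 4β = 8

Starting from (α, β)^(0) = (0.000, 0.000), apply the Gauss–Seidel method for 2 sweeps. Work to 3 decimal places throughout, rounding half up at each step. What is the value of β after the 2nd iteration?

Iteration 1:
  α = (0 - (-2)·0.000) / (6) = 0.000
  β = (8 - (3)·0.000) / (4) = 2.000
Iteration 2:
  α = (0 - (-2)·2.000) / (6) = 0.667
  β = (8 - (3)·0.667) / (4) = 1.500

1.500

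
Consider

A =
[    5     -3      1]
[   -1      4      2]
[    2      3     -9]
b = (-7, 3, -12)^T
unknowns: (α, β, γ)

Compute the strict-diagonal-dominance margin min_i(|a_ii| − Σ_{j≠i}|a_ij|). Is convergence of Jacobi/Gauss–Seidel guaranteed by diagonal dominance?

1

row 1: |5| − (3+1) = 1
row 2: |4| − (1+2) = 1
row 3: |-9| − (2+3) = 4
minimum over rows = 1 → strictly diagonally dominant (convergence guaranteed)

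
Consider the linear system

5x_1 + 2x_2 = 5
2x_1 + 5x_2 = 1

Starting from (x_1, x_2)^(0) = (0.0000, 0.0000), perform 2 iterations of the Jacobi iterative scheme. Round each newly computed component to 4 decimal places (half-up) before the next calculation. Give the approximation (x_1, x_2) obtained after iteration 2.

(0.9200, -0.2000)

Iteration 1:
  x_1 = (5 - (2)·0.0000) / (5) = 1.0000
  x_2 = (1 - (2)·0.0000) / (5) = 0.2000
Iteration 2:
  x_1 = (5 - (2)·0.2000) / (5) = 0.9200
  x_2 = (1 - (2)·1.0000) / (5) = -0.2000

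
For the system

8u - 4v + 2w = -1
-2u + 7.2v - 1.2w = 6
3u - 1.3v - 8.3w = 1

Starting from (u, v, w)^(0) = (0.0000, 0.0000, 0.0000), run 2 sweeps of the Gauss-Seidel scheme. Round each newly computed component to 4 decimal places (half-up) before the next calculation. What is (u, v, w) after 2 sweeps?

Iteration 1:
  u = (-1 - (-4)·0.0000 - (2)·0.0000) / (8) = -0.1250
  v = (6 - (-2)·-0.1250 - (-1.2)·0.0000) / (7.2) = 0.7986
  w = (1 - (3)·-0.1250 - (-1.3)·0.7986) / (-8.3) = -0.2907
Iteration 2:
  u = (-1 - (-4)·0.7986 - (2)·-0.2907) / (8) = 0.3470
  v = (6 - (-2)·0.3470 - (-1.2)·-0.2907) / (7.2) = 0.8813
  w = (1 - (3)·0.3470 - (-1.3)·0.8813) / (-8.3) = -0.1331

(0.3470, 0.8813, -0.1331)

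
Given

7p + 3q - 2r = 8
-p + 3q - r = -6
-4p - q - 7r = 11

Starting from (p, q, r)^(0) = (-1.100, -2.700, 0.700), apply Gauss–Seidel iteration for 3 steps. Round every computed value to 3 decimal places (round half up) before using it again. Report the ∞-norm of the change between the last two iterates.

Iteration 1:
  p = (8 - (3)·-2.700 - (-2)·0.700) / (7) = 2.500
  q = (-6 - (-1)·2.500 - (-1)·0.700) / (3) = -0.933
  r = (11 - (-4)·2.500 - (-1)·-0.933) / (-7) = -2.867
Iteration 2:
  p = (8 - (3)·-0.933 - (-2)·-2.867) / (7) = 0.724
  q = (-6 - (-1)·0.724 - (-1)·-2.867) / (3) = -2.714
  r = (11 - (-4)·0.724 - (-1)·-2.714) / (-7) = -1.597
Iteration 3:
  p = (8 - (3)·-2.714 - (-2)·-1.597) / (7) = 1.850
  q = (-6 - (-1)·1.850 - (-1)·-1.597) / (3) = -1.916
  r = (11 - (-4)·1.850 - (-1)·-1.916) / (-7) = -2.355
Change: (1.126, 0.798, -0.758) → max |·| = 1.126

1.126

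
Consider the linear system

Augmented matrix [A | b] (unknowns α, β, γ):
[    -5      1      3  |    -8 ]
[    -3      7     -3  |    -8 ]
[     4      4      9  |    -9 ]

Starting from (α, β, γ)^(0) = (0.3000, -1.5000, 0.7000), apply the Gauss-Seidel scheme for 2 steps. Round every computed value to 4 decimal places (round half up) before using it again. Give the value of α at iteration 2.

0.5484

Iteration 1:
  α = (-8 - (1)·-1.5000 - (3)·0.7000) / (-5) = 1.7200
  β = (-8 - (-3)·1.7200 - (-3)·0.7000) / (7) = -0.1057
  γ = (-9 - (4)·1.7200 - (4)·-0.1057) / (9) = -1.7175
Iteration 2:
  α = (-8 - (1)·-0.1057 - (3)·-1.7175) / (-5) = 0.5484
  β = (-8 - (-3)·0.5484 - (-3)·-1.7175) / (7) = -1.6439
  γ = (-9 - (4)·0.5484 - (4)·-1.6439) / (9) = -0.5131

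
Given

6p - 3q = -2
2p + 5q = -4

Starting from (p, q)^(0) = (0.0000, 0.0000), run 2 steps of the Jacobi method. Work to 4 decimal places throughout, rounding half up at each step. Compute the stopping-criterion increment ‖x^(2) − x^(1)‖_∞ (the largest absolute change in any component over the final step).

Iteration 1:
  p = (-2 - (-3)·0.0000) / (6) = -0.3333
  q = (-4 - (2)·0.0000) / (5) = -0.8000
Iteration 2:
  p = (-2 - (-3)·-0.8000) / (6) = -0.7333
  q = (-4 - (2)·-0.3333) / (5) = -0.6667
Change: (-0.4000, 0.1333) → max |·| = 0.4000

0.4000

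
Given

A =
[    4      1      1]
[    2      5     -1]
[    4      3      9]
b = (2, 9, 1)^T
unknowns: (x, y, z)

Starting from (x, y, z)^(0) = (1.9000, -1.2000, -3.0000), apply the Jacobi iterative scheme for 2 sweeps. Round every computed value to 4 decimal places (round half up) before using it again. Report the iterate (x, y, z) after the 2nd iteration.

Iteration 1:
  x = (2 - (1)·-1.2000 - (1)·-3.0000) / (4) = 1.5500
  y = (9 - (2)·1.9000 - (-1)·-3.0000) / (5) = 0.4400
  z = (1 - (4)·1.9000 - (3)·-1.2000) / (9) = -0.3333
Iteration 2:
  x = (2 - (1)·0.4400 - (1)·-0.3333) / (4) = 0.4733
  y = (9 - (2)·1.5500 - (-1)·-0.3333) / (5) = 1.1133
  z = (1 - (4)·1.5500 - (3)·0.4400) / (9) = -0.7244

(0.4733, 1.1133, -0.7244)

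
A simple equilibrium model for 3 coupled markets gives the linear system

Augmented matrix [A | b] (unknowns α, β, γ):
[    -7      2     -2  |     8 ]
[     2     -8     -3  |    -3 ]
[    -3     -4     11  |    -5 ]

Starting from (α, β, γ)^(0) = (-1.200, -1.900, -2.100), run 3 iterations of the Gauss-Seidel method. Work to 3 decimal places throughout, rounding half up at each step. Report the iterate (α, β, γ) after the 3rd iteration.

Iteration 1:
  α = (8 - (2)·-1.900 - (-2)·-2.100) / (-7) = -1.086
  β = (-3 - (2)·-1.086 - (-3)·-2.100) / (-8) = 0.891
  γ = (-5 - (-3)·-1.086 - (-4)·0.891) / (11) = -0.427
Iteration 2:
  α = (8 - (2)·0.891 - (-2)·-0.427) / (-7) = -0.766
  β = (-3 - (2)·-0.766 - (-3)·-0.427) / (-8) = 0.344
  γ = (-5 - (-3)·-0.766 - (-4)·0.344) / (11) = -0.538
Iteration 3:
  α = (8 - (2)·0.344 - (-2)·-0.538) / (-7) = -0.891
  β = (-3 - (2)·-0.891 - (-3)·-0.538) / (-8) = 0.354
  γ = (-5 - (-3)·-0.891 - (-4)·0.354) / (11) = -0.569

(-0.891, 0.354, -0.569)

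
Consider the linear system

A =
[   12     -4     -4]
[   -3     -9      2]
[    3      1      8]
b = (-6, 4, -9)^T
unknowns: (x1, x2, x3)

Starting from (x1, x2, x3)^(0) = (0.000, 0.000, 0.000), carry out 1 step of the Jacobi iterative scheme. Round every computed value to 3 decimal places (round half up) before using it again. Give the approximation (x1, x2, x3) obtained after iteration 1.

Iteration 1:
  x1 = (-6 - (-4)·0.000 - (-4)·0.000) / (12) = -0.500
  x2 = (4 - (-3)·0.000 - (2)·0.000) / (-9) = -0.444
  x3 = (-9 - (3)·0.000 - (1)·0.000) / (8) = -1.125

(-0.500, -0.444, -1.125)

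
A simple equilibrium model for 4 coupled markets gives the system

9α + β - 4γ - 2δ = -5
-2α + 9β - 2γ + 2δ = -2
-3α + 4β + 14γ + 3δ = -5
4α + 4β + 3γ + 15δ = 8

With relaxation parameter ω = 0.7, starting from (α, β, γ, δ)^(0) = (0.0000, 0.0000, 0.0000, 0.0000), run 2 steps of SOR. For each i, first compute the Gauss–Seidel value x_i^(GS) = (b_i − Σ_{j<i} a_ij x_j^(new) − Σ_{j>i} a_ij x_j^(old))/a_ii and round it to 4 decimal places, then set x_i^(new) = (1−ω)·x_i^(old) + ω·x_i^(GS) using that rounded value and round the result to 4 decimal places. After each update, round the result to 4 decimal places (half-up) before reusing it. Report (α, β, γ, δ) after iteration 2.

Iteration 1:
  α: GS value = (-5 - (1)·0.0000 - (-4)·0.0000 - (-2)·0.0000) / (9) = -0.5556;  α ← (1−ω)·0.0000 + ω·-0.5556 = -0.3889
  β: GS value = (-2 - (-2)·-0.3889 - (-2)·0.0000 - (2)·0.0000) / (9) = -0.3086;  β ← (1−ω)·0.0000 + ω·-0.3086 = -0.2160
  γ: GS value = (-5 - (-3)·-0.3889 - (4)·-0.2160 - (3)·0.0000) / (14) = -0.3788;  γ ← (1−ω)·0.0000 + ω·-0.3788 = -0.2652
  δ: GS value = (8 - (4)·-0.3889 - (4)·-0.2160 - (3)·-0.2652) / (15) = 0.7477;  δ ← (1−ω)·0.0000 + ω·0.7477 = 0.5234
Iteration 2:
  α: GS value = (-5 - (1)·-0.2160 - (-4)·-0.2652 - (-2)·0.5234) / (9) = -0.5331;  α ← (1−ω)·-0.3889 + ω·-0.5331 = -0.4898
  β: GS value = (-2 - (-2)·-0.4898 - (-2)·-0.2652 - (2)·0.5234) / (9) = -0.5063;  β ← (1−ω)·-0.2160 + ω·-0.5063 = -0.4192
  γ: GS value = (-5 - (-3)·-0.4898 - (4)·-0.4192 - (3)·0.5234) / (14) = -0.4545;  γ ← (1−ω)·-0.2652 + ω·-0.4545 = -0.3977
  δ: GS value = (8 - (4)·-0.4898 - (4)·-0.4192 - (3)·-0.3977) / (15) = 0.8553;  δ ← (1−ω)·0.5234 + ω·0.8553 = 0.7557

(-0.4898, -0.4192, -0.3977, 0.7557)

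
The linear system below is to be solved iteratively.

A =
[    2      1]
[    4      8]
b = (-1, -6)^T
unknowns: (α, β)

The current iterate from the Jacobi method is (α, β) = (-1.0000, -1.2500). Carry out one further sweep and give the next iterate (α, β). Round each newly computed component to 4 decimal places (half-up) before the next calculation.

One sweep:
  α = (-1 - (1)·-1.2500) / (2) = 0.1250
  β = (-6 - (4)·-1.0000) / (8) = -0.2500

(0.1250, -0.2500)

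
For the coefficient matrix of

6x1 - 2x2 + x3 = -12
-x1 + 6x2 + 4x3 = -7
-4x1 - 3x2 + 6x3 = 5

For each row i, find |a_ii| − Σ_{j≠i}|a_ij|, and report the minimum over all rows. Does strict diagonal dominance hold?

-1

row 1: |6| − (2+1) = 3
row 2: |6| − (1+4) = 1
row 3: |6| − (4+3) = -1
minimum over rows = -1 → not strictly diagonally dominant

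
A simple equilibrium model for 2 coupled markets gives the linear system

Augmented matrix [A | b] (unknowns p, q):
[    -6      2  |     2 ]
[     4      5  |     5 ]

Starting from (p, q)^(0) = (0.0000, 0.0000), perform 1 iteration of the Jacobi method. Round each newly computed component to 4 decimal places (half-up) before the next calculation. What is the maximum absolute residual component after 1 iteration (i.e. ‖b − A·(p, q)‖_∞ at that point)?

Iteration 1:
  p = (2 - (2)·0.0000) / (-6) = -0.3333
  q = (5 - (4)·0.0000) / (5) = 1.0000
Residual b − A·x = (-1.9998, 1.3332); ∞-norm = 1.9998

1.9998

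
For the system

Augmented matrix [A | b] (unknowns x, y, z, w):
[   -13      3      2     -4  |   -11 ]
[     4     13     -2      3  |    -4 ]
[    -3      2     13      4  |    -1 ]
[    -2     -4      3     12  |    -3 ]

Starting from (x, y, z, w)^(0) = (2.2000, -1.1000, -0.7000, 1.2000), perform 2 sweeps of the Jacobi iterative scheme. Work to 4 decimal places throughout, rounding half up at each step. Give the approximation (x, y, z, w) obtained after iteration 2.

Iteration 1:
  x = (-11 - (3)·-1.1000 - (2)·-0.7000 - (-4)·1.2000) / (-13) = 0.1154
  y = (-4 - (4)·2.2000 - (-2)·-0.7000 - (3)·1.2000) / (13) = -1.3692
  z = (-1 - (-3)·2.2000 - (2)·-1.1000 - (4)·1.2000) / (13) = 0.2308
  w = (-3 - (-2)·2.2000 - (-4)·-1.1000 - (3)·-0.7000) / (12) = -0.0750
Iteration 2:
  x = (-11 - (3)·-1.3692 - (2)·0.2308 - (-4)·-0.0750) / (-13) = 0.5888
  y = (-4 - (4)·0.1154 - (-2)·0.2308 - (3)·-0.0750) / (13) = -0.2904
  z = (-1 - (-3)·0.1154 - (2)·-1.3692 - (4)·-0.0750) / (13) = 0.1834
  w = (-3 - (-2)·0.1154 - (-4)·-1.3692 - (3)·0.2308) / (12) = -0.7449

(0.5888, -0.2904, 0.1834, -0.7449)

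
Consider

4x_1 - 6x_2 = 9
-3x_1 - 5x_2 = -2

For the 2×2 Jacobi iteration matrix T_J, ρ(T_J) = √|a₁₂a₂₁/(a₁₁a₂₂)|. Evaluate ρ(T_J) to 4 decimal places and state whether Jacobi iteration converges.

a₁₂a₂₁/(a₁₁a₂₂) = (-6)·(-3) / ((4)·(-5)) = -0.900000
ρ = √|-0.900000| = √0.900000 = 0.9487
ρ < 1, so Jacobi converges

0.9487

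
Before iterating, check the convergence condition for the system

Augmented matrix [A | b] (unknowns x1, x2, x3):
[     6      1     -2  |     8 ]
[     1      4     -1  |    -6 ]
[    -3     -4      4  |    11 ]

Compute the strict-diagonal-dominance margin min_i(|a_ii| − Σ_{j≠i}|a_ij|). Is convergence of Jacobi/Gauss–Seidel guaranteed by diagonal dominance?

row 1: |6| − (1+2) = 3
row 2: |4| − (1+1) = 2
row 3: |4| − (3+4) = -3
minimum over rows = -3 → not strictly diagonally dominant

-3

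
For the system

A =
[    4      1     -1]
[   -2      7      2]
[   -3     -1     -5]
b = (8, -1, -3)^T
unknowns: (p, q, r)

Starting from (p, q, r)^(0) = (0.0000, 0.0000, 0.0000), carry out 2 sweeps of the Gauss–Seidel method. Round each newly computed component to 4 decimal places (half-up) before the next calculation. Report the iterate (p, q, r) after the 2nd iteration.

(1.7214, 0.5449, -0.5418)

Iteration 1:
  p = (8 - (1)·0.0000 - (-1)·0.0000) / (4) = 2.0000
  q = (-1 - (-2)·2.0000 - (2)·0.0000) / (7) = 0.4286
  r = (-3 - (-3)·2.0000 - (-1)·0.4286) / (-5) = -0.6857
Iteration 2:
  p = (8 - (1)·0.4286 - (-1)·-0.6857) / (4) = 1.7214
  q = (-1 - (-2)·1.7214 - (2)·-0.6857) / (7) = 0.5449
  r = (-3 - (-3)·1.7214 - (-1)·0.5449) / (-5) = -0.5418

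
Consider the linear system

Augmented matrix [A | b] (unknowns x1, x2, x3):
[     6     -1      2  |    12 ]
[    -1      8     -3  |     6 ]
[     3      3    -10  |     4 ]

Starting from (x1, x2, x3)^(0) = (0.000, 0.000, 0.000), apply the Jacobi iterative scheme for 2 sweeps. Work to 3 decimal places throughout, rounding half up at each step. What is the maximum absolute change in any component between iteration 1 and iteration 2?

0.825

Iteration 1:
  x1 = (12 - (-1)·0.000 - (2)·0.000) / (6) = 2.000
  x2 = (6 - (-1)·0.000 - (-3)·0.000) / (8) = 0.750
  x3 = (4 - (3)·0.000 - (3)·0.000) / (-10) = -0.400
Iteration 2:
  x1 = (12 - (-1)·0.750 - (2)·-0.400) / (6) = 2.258
  x2 = (6 - (-1)·2.000 - (-3)·-0.400) / (8) = 0.850
  x3 = (4 - (3)·2.000 - (3)·0.750) / (-10) = 0.425
Change: (0.258, 0.100, 0.825) → max |·| = 0.825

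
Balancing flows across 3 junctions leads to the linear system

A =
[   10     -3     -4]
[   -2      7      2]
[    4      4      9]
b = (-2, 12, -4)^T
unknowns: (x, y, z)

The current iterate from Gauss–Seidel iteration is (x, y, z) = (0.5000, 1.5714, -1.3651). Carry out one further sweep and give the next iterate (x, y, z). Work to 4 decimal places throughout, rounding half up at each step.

(-0.2746, 2.0259, -1.2228)

One sweep:
  x = (-2 - (-3)·1.5714 - (-4)·-1.3651) / (10) = -0.2746
  y = (12 - (-2)·-0.2746 - (2)·-1.3651) / (7) = 2.0259
  z = (-4 - (4)·-0.2746 - (4)·2.0259) / (9) = -1.2228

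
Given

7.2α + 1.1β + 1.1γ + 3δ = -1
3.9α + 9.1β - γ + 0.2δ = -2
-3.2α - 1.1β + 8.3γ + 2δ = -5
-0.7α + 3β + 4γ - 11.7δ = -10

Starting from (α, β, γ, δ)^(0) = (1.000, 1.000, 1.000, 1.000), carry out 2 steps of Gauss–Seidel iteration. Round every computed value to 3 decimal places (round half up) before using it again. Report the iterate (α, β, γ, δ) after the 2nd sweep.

(-0.240, -0.255, -0.868, 0.507)

Iteration 1:
  α = (-1 - (1.1)·1.000 - (1.1)·1.000 - (3)·1.000) / (7.2) = -0.861
  β = (-2 - (3.9)·-0.861 - (-1)·1.000 - (0.2)·1.000) / (9.1) = 0.237
  γ = (-5 - (-3.2)·-0.861 - (-1.1)·0.237 - (2)·1.000) / (8.3) = -1.144
  δ = (-10 - (-0.7)·-0.861 - (3)·0.237 - (4)·-1.144) / (-11.7) = 0.576
Iteration 2:
  α = (-1 - (1.1)·0.237 - (1.1)·-1.144 - (3)·0.576) / (7.2) = -0.240
  β = (-2 - (3.9)·-0.240 - (-1)·-1.144 - (0.2)·0.576) / (9.1) = -0.255
  γ = (-5 - (-3.2)·-0.240 - (-1.1)·-0.255 - (2)·0.576) / (8.3) = -0.868
  δ = (-10 - (-0.7)·-0.240 - (3)·-0.255 - (4)·-0.868) / (-11.7) = 0.507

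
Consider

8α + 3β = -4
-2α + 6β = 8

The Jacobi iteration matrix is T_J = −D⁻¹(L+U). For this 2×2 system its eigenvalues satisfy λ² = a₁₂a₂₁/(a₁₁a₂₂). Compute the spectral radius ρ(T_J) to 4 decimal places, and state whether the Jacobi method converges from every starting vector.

0.3536

a₁₂a₂₁/(a₁₁a₂₂) = (3)·(-2) / ((8)·(6)) = -0.125000
ρ = √|-0.125000| = √0.125000 = 0.3536
ρ < 1, so Jacobi converges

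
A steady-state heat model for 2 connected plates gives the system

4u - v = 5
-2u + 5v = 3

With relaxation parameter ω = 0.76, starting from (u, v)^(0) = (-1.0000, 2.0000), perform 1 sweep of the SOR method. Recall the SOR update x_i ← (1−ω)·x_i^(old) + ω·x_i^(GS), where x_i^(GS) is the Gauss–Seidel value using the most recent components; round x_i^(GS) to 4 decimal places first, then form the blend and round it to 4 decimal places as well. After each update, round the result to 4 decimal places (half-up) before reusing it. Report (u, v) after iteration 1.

Iteration 1:
  u: GS value = (5 - (-1)·2.0000) / (4) = 1.7500;  u ← (1−ω)·-1.0000 + ω·1.7500 = 1.0900
  v: GS value = (3 - (-2)·1.0900) / (5) = 1.0360;  v ← (1−ω)·2.0000 + ω·1.0360 = 1.2674

(1.0900, 1.2674)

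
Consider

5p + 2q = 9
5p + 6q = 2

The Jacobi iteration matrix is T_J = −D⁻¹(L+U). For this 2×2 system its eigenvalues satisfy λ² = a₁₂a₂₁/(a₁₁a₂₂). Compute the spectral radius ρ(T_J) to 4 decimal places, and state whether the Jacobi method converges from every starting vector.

0.5774

a₁₂a₂₁/(a₁₁a₂₂) = (2)·(5) / ((5)·(6)) = 0.333333
ρ = √|0.333333| = √0.333333 = 0.5774
ρ < 1, so Jacobi converges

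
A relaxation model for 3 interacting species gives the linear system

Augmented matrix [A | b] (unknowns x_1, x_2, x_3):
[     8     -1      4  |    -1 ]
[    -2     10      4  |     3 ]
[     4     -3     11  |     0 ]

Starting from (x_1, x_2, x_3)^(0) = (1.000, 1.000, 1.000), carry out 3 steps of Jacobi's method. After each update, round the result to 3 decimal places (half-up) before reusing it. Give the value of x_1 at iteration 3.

Iteration 1:
  x_1 = (-1 - (-1)·1.000 - (4)·1.000) / (8) = -0.500
  x_2 = (3 - (-2)·1.000 - (4)·1.000) / (10) = 0.100
  x_3 = (0 - (4)·1.000 - (-3)·1.000) / (11) = -0.091
Iteration 2:
  x_1 = (-1 - (-1)·0.100 - (4)·-0.091) / (8) = -0.067
  x_2 = (3 - (-2)·-0.500 - (4)·-0.091) / (10) = 0.236
  x_3 = (0 - (4)·-0.500 - (-3)·0.100) / (11) = 0.209
Iteration 3:
  x_1 = (-1 - (-1)·0.236 - (4)·0.209) / (8) = -0.200
  x_2 = (3 - (-2)·-0.067 - (4)·0.209) / (10) = 0.203
  x_3 = (0 - (4)·-0.067 - (-3)·0.236) / (11) = 0.089

-0.200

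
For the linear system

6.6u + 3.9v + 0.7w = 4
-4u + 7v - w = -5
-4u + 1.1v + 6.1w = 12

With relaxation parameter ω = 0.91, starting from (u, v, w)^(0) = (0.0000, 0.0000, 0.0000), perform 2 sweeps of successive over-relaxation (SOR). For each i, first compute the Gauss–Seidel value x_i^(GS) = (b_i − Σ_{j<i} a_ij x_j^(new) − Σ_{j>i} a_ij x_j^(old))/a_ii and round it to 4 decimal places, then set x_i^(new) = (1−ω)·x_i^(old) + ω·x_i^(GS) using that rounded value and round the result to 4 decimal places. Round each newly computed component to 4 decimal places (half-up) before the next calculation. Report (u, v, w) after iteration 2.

(0.5862, -0.0946, 2.3516)

Iteration 1:
  u: GS value = (4 - (3.9)·0.0000 - (0.7)·0.0000) / (6.6) = 0.6061;  u ← (1−ω)·0.0000 + ω·0.6061 = 0.5516
  v: GS value = (-5 - (-4)·0.5516 - (-1)·0.0000) / (7) = -0.3991;  v ← (1−ω)·0.0000 + ω·-0.3991 = -0.3632
  w: GS value = (12 - (-4)·0.5516 - (1.1)·-0.3632) / (6.1) = 2.3944;  w ← (1−ω)·0.0000 + ω·2.3944 = 2.1789
Iteration 2:
  u: GS value = (4 - (3.9)·-0.3632 - (0.7)·2.1789) / (6.6) = 0.5896;  u ← (1−ω)·0.5516 + ω·0.5896 = 0.5862
  v: GS value = (-5 - (-4)·0.5862 - (-1)·2.1789) / (7) = -0.0680;  v ← (1−ω)·-0.3632 + ω·-0.0680 = -0.0946
  w: GS value = (12 - (-4)·0.5862 - (1.1)·-0.0946) / (6.1) = 2.3687;  w ← (1−ω)·2.1789 + ω·2.3687 = 2.3516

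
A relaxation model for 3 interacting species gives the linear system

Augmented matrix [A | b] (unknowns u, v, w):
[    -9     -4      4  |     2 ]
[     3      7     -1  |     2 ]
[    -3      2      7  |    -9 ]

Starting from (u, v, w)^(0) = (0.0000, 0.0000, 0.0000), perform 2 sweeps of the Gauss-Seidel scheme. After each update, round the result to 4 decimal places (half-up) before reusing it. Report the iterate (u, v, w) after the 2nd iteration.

Iteration 1:
  u = (2 - (-4)·0.0000 - (4)·0.0000) / (-9) = -0.2222
  v = (2 - (3)·-0.2222 - (-1)·0.0000) / (7) = 0.3809
  w = (-9 - (-3)·-0.2222 - (2)·0.3809) / (7) = -1.4898
Iteration 2:
  u = (2 - (-4)·0.3809 - (4)·-1.4898) / (-9) = -1.0536
  v = (2 - (3)·-1.0536 - (-1)·-1.4898) / (7) = 0.5244
  w = (-9 - (-3)·-1.0536 - (2)·0.5244) / (7) = -1.8871

(-1.0536, 0.5244, -1.8871)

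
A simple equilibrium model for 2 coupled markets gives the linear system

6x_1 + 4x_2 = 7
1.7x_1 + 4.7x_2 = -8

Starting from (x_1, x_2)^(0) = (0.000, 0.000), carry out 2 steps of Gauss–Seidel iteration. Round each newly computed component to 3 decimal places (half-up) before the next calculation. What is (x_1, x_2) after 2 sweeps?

Iteration 1:
  x_1 = (7 - (4)·0.000) / (6) = 1.167
  x_2 = (-8 - (1.7)·1.167) / (4.7) = -2.124
Iteration 2:
  x_1 = (7 - (4)·-2.124) / (6) = 2.583
  x_2 = (-8 - (1.7)·2.583) / (4.7) = -2.636

(2.583, -2.636)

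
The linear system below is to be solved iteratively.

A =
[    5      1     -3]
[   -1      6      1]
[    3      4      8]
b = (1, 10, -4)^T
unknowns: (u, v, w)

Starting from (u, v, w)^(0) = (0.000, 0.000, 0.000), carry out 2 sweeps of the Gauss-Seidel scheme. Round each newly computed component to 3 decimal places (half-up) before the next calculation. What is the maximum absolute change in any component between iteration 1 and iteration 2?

Iteration 1:
  u = (1 - (1)·0.000 - (-3)·0.000) / (5) = 0.200
  v = (10 - (-1)·0.200 - (1)·0.000) / (6) = 1.700
  w = (-4 - (3)·0.200 - (4)·1.700) / (8) = -1.425
Iteration 2:
  u = (1 - (1)·1.700 - (-3)·-1.425) / (5) = -0.995
  v = (10 - (-1)·-0.995 - (1)·-1.425) / (6) = 1.738
  w = (-4 - (3)·-0.995 - (4)·1.738) / (8) = -0.996
Change: (-1.195, 0.038, 0.429) → max |·| = 1.195

1.195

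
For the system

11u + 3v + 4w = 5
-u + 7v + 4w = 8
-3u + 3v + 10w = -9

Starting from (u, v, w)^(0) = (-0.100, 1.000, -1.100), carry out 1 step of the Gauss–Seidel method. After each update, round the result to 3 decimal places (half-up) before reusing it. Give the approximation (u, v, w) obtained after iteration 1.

(0.582, 1.855, -1.282)

Iteration 1:
  u = (5 - (3)·1.000 - (4)·-1.100) / (11) = 0.582
  v = (8 - (-1)·0.582 - (4)·-1.100) / (7) = 1.855
  w = (-9 - (-3)·0.582 - (3)·1.855) / (10) = -1.282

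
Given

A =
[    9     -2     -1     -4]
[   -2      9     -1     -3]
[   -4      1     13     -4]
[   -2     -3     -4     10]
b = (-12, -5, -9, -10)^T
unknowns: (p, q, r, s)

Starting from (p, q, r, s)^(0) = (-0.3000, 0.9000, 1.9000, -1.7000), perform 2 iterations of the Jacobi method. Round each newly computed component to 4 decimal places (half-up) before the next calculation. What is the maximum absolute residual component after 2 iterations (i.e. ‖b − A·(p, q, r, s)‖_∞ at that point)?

Iteration 1:
  p = (-12 - (-2)·0.9000 - (-1)·1.9000 - (-4)·-1.7000) / (9) = -1.6778
  q = (-5 - (-2)·-0.3000 - (-1)·1.9000 - (-3)·-1.7000) / (9) = -0.9778
  r = (-9 - (-4)·-0.3000 - (1)·0.9000 - (-4)·-1.7000) / (13) = -1.3769
  s = (-10 - (-2)·-0.3000 - (-3)·0.9000 - (-4)·1.9000) / (10) = -0.0300
Iteration 2:
  p = (-12 - (-2)·-0.9778 - (-1)·-1.3769 - (-4)·-0.0300) / (9) = -1.7169
  q = (-5 - (-2)·-1.6778 - (-1)·-1.3769 - (-3)·-0.0300) / (9) = -1.0914
  r = (-9 - (-4)·-1.6778 - (1)·-0.9778 - (-4)·-0.0300) / (13) = -1.1426
  s = (-10 - (-2)·-1.6778 - (-3)·-0.9778 - (-4)·-1.3769) / (10) = -2.1797
Residual b − A·x = (-8.5921, -6.2929, -8.6412, 0.5186); ∞-norm = 8.6412

8.6412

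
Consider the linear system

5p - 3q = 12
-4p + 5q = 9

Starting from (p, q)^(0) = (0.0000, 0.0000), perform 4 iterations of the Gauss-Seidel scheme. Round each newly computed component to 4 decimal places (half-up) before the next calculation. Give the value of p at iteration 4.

6.2176

Iteration 1:
  p = (12 - (-3)·0.0000) / (5) = 2.4000
  q = (9 - (-4)·2.4000) / (5) = 3.7200
Iteration 2:
  p = (12 - (-3)·3.7200) / (5) = 4.6320
  q = (9 - (-4)·4.6320) / (5) = 5.5056
Iteration 3:
  p = (12 - (-3)·5.5056) / (5) = 5.7034
  q = (9 - (-4)·5.7034) / (5) = 6.3627
Iteration 4:
  p = (12 - (-3)·6.3627) / (5) = 6.2176
  q = (9 - (-4)·6.2176) / (5) = 6.7741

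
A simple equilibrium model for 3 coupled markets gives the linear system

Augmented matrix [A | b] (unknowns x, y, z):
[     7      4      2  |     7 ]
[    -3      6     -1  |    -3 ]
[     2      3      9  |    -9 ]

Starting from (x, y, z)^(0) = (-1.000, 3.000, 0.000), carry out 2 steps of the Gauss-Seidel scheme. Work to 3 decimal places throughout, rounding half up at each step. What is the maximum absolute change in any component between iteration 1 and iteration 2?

Iteration 1:
  x = (7 - (4)·3.000 - (2)·0.000) / (7) = -0.714
  y = (-3 - (-3)·-0.714 - (-1)·0.000) / (6) = -0.857
  z = (-9 - (2)·-0.714 - (3)·-0.857) / (9) = -0.556
Iteration 2:
  x = (7 - (4)·-0.857 - (2)·-0.556) / (7) = 1.649
  y = (-3 - (-3)·1.649 - (-1)·-0.556) / (6) = 0.232
  z = (-9 - (2)·1.649 - (3)·0.232) / (9) = -1.444
Change: (2.363, 1.089, -0.888) → max |·| = 2.363

2.363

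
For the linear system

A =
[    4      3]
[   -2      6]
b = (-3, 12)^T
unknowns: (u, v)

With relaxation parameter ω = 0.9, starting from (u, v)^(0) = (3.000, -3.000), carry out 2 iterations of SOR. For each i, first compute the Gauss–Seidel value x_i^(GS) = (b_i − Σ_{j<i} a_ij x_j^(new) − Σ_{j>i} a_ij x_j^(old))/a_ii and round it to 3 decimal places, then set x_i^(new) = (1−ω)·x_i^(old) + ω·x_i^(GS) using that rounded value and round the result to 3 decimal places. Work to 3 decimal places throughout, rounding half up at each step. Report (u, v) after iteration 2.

(-1.856, 1.442)

Iteration 1:
  u: GS value = (-3 - (3)·-3.000) / (4) = 1.500;  u ← (1−ω)·3.000 + ω·1.500 = 1.650
  v: GS value = (12 - (-2)·1.650) / (6) = 2.550;  v ← (1−ω)·-3.000 + ω·2.550 = 1.995
Iteration 2:
  u: GS value = (-3 - (3)·1.995) / (4) = -2.246;  u ← (1−ω)·1.650 + ω·-2.246 = -1.856
  v: GS value = (12 - (-2)·-1.856) / (6) = 1.381;  v ← (1−ω)·1.995 + ω·1.381 = 1.442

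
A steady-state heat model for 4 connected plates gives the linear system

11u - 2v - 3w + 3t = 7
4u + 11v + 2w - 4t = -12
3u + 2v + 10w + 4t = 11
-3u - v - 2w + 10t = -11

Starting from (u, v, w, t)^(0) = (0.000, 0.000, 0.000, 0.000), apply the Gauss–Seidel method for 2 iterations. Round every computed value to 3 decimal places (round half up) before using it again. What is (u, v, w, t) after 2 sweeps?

(0.936, -1.938, 1.530, -0.707)

Iteration 1:
  u = (7 - (-2)·0.000 - (-3)·0.000 - (3)·0.000) / (11) = 0.636
  v = (-12 - (4)·0.636 - (2)·0.000 - (-4)·0.000) / (11) = -1.322
  w = (11 - (3)·0.636 - (2)·-1.322 - (4)·0.000) / (10) = 1.174
  t = (-11 - (-3)·0.636 - (-1)·-1.322 - (-2)·1.174) / (10) = -0.807
Iteration 2:
  u = (7 - (-2)·-1.322 - (-3)·1.174 - (3)·-0.807) / (11) = 0.936
  v = (-12 - (4)·0.936 - (2)·1.174 - (-4)·-0.807) / (11) = -1.938
  w = (11 - (3)·0.936 - (2)·-1.938 - (4)·-0.807) / (10) = 1.530
  t = (-11 - (-3)·0.936 - (-1)·-1.938 - (-2)·1.530) / (10) = -0.707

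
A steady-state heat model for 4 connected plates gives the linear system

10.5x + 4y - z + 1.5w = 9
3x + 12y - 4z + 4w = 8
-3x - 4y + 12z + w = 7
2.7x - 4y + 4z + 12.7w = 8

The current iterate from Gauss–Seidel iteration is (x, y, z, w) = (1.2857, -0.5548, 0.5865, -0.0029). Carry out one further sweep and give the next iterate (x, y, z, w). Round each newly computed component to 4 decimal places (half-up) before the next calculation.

One sweep:
  x = (9 - (4)·-0.5548 - (-1)·0.5865 - (1.5)·-0.0029) / (10.5) = 1.1248
  y = (8 - (3)·1.1248 - (-4)·0.5865 - (4)·-0.0029) / (12) = 0.5819
  z = (7 - (-3)·1.1248 - (-4)·0.5819 - (1)·-0.0029) / (12) = 1.0587
  w = (8 - (2.7)·1.1248 - (-4)·0.5819 - (4)·1.0587) / (12.7) = 0.2406

(1.1248, 0.5819, 1.0587, 0.2406)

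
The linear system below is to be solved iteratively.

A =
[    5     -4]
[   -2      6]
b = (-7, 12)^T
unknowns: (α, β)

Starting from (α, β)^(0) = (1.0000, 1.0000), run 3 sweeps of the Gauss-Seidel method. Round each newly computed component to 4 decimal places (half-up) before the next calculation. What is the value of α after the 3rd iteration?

0.2106

Iteration 1:
  α = (-7 - (-4)·1.0000) / (5) = -0.6000
  β = (12 - (-2)·-0.6000) / (6) = 1.8000
Iteration 2:
  α = (-7 - (-4)·1.8000) / (5) = 0.0400
  β = (12 - (-2)·0.0400) / (6) = 2.0133
Iteration 3:
  α = (-7 - (-4)·2.0133) / (5) = 0.2106
  β = (12 - (-2)·0.2106) / (6) = 2.0702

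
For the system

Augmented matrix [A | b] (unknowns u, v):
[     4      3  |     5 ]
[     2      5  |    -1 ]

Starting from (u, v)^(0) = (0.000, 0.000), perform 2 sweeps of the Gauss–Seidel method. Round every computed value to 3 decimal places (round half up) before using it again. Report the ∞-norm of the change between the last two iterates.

0.525

Iteration 1:
  u = (5 - (3)·0.000) / (4) = 1.250
  v = (-1 - (2)·1.250) / (5) = -0.700
Iteration 2:
  u = (5 - (3)·-0.700) / (4) = 1.775
  v = (-1 - (2)·1.775) / (5) = -0.910
Change: (0.525, -0.210) → max |·| = 0.525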